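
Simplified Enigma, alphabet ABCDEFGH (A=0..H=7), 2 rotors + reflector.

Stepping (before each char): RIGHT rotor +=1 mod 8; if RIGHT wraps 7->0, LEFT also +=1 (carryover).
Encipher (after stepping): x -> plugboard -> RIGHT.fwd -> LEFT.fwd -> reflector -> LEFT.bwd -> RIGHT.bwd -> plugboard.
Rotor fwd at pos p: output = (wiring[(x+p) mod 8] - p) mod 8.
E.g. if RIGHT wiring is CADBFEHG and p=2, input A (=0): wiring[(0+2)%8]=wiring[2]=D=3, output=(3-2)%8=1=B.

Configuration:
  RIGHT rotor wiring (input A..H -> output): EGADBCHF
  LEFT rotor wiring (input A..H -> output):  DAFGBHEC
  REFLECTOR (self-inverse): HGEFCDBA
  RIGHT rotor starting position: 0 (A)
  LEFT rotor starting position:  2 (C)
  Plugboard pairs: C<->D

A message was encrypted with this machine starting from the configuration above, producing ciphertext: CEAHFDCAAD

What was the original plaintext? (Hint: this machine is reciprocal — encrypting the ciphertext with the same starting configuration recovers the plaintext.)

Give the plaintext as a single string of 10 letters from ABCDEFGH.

Answer: HGGBDBEHGG

Derivation:
Char 1 ('C'): step: R->1, L=2; C->plug->D->R->A->L->D->refl->F->L'->D->R'->H->plug->H
Char 2 ('E'): step: R->2, L=2; E->plug->E->R->F->L->A->refl->H->L'->C->R'->G->plug->G
Char 3 ('A'): step: R->3, L=2; A->plug->A->R->A->L->D->refl->F->L'->D->R'->G->plug->G
Char 4 ('H'): step: R->4, L=2; H->plug->H->R->H->L->G->refl->B->L'->G->R'->B->plug->B
Char 5 ('F'): step: R->5, L=2; F->plug->F->R->D->L->F->refl->D->L'->A->R'->C->plug->D
Char 6 ('D'): step: R->6, L=2; D->plug->C->R->G->L->B->refl->G->L'->H->R'->B->plug->B
Char 7 ('C'): step: R->7, L=2; C->plug->D->R->B->L->E->refl->C->L'->E->R'->E->plug->E
Char 8 ('A'): step: R->0, L->3 (L advanced); A->plug->A->R->E->L->H->refl->A->L'->F->R'->H->plug->H
Char 9 ('A'): step: R->1, L=3; A->plug->A->R->F->L->A->refl->H->L'->E->R'->G->plug->G
Char 10 ('D'): step: R->2, L=3; D->plug->C->R->H->L->C->refl->E->L'->C->R'->G->plug->G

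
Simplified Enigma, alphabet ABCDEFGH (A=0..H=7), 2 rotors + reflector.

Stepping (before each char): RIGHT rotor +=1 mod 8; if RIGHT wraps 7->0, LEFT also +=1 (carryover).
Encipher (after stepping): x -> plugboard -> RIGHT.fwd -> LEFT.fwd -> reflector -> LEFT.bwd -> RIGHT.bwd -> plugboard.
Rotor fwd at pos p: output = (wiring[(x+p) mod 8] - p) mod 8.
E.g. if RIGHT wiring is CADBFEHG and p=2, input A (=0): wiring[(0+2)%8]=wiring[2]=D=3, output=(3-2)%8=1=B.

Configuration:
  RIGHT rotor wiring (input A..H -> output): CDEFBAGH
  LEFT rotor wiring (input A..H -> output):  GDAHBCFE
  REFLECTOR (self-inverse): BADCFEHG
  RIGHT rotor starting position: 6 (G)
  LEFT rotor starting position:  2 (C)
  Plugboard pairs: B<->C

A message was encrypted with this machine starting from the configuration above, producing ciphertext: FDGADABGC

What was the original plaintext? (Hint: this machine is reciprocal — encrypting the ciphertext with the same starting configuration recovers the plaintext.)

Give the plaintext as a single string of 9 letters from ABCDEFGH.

Answer: ACBHBDCDD

Derivation:
Char 1 ('F'): step: R->7, L=2; F->plug->F->R->C->L->H->refl->G->L'->A->R'->A->plug->A
Char 2 ('D'): step: R->0, L->3 (L advanced); D->plug->D->R->F->L->D->refl->C->L'->D->R'->B->plug->C
Char 3 ('G'): step: R->1, L=3; G->plug->G->R->G->L->A->refl->B->L'->E->R'->C->plug->B
Char 4 ('A'): step: R->2, L=3; A->plug->A->R->C->L->H->refl->G->L'->B->R'->H->plug->H
Char 5 ('D'): step: R->3, L=3; D->plug->D->R->D->L->C->refl->D->L'->F->R'->C->plug->B
Char 6 ('A'): step: R->4, L=3; A->plug->A->R->F->L->D->refl->C->L'->D->R'->D->plug->D
Char 7 ('B'): step: R->5, L=3; B->plug->C->R->C->L->H->refl->G->L'->B->R'->B->plug->C
Char 8 ('G'): step: R->6, L=3; G->plug->G->R->D->L->C->refl->D->L'->F->R'->D->plug->D
Char 9 ('C'): step: R->7, L=3; C->plug->B->R->D->L->C->refl->D->L'->F->R'->D->plug->D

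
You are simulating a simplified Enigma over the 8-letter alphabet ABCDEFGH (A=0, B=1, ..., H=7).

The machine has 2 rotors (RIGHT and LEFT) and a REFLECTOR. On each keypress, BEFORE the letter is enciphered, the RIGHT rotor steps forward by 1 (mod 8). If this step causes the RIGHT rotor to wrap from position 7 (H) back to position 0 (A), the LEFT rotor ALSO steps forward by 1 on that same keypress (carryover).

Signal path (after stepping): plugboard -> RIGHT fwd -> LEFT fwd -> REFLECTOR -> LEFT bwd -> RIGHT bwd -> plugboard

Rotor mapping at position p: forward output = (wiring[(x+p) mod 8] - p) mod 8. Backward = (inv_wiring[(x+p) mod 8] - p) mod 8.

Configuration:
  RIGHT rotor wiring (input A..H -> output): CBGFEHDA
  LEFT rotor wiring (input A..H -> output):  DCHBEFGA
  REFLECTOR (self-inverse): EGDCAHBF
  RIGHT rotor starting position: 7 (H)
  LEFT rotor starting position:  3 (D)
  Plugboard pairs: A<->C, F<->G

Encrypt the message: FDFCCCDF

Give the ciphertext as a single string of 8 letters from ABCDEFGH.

Char 1 ('F'): step: R->0, L->4 (L advanced); F->plug->G->R->D->L->E->refl->A->L'->A->R'->H->plug->H
Char 2 ('D'): step: R->1, L=4; D->plug->D->R->D->L->E->refl->A->L'->A->R'->A->plug->C
Char 3 ('F'): step: R->2, L=4; F->plug->G->R->A->L->A->refl->E->L'->D->R'->B->plug->B
Char 4 ('C'): step: R->3, L=4; C->plug->A->R->C->L->C->refl->D->L'->G->R'->G->plug->F
Char 5 ('C'): step: R->4, L=4; C->plug->A->R->A->L->A->refl->E->L'->D->R'->B->plug->B
Char 6 ('C'): step: R->5, L=4; C->plug->A->R->C->L->C->refl->D->L'->G->R'->B->plug->B
Char 7 ('D'): step: R->6, L=4; D->plug->D->R->D->L->E->refl->A->L'->A->R'->E->plug->E
Char 8 ('F'): step: R->7, L=4; F->plug->G->R->A->L->A->refl->E->L'->D->R'->B->plug->B

Answer: HCBFBBEB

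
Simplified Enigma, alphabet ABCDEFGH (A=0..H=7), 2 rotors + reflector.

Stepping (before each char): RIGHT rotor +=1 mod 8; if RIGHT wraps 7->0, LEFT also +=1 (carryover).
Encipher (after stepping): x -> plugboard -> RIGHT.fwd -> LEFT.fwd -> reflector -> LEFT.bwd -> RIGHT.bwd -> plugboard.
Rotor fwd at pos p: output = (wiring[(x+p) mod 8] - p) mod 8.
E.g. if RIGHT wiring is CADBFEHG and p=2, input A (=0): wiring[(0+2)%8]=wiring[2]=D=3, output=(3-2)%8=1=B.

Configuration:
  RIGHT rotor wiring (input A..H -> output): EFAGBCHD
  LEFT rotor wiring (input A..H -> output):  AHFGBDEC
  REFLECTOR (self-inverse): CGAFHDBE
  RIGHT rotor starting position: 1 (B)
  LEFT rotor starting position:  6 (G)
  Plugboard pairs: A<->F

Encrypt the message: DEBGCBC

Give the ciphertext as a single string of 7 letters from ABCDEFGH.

Char 1 ('D'): step: R->2, L=6; D->plug->D->R->A->L->G->refl->B->L'->D->R'->H->plug->H
Char 2 ('E'): step: R->3, L=6; E->plug->E->R->A->L->G->refl->B->L'->D->R'->A->plug->F
Char 3 ('B'): step: R->4, L=6; B->plug->B->R->G->L->D->refl->F->L'->H->R'->D->plug->D
Char 4 ('G'): step: R->5, L=6; G->plug->G->R->B->L->E->refl->H->L'->E->R'->H->plug->H
Char 5 ('C'): step: R->6, L=6; C->plug->C->R->G->L->D->refl->F->L'->H->R'->D->plug->D
Char 6 ('B'): step: R->7, L=6; B->plug->B->R->F->L->A->refl->C->L'->C->R'->F->plug->A
Char 7 ('C'): step: R->0, L->7 (L advanced); C->plug->C->R->A->L->D->refl->F->L'->H->R'->G->plug->G

Answer: HFDHDAG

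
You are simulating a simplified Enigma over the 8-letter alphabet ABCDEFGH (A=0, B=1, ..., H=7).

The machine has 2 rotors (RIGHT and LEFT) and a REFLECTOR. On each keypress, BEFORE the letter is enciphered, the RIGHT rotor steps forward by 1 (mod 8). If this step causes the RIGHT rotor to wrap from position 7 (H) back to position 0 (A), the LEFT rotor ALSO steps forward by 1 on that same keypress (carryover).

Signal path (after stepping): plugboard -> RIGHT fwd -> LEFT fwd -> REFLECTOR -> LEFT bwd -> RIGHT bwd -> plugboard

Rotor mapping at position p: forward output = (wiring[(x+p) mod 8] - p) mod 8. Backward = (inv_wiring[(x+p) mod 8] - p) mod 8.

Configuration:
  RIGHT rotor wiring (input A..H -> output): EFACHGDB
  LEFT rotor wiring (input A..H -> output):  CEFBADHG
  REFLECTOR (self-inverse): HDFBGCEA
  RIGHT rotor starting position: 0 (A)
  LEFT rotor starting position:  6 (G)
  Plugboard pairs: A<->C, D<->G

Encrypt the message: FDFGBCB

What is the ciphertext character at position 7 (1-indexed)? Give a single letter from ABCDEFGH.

Char 1 ('F'): step: R->1, L=6; F->plug->F->R->C->L->E->refl->G->L'->D->R'->H->plug->H
Char 2 ('D'): step: R->2, L=6; D->plug->G->R->C->L->E->refl->G->L'->D->R'->H->plug->H
Char 3 ('F'): step: R->3, L=6; F->plug->F->R->B->L->A->refl->H->L'->E->R'->B->plug->B
Char 4 ('G'): step: R->4, L=6; G->plug->D->R->F->L->D->refl->B->L'->A->R'->E->plug->E
Char 5 ('B'): step: R->5, L=6; B->plug->B->R->G->L->C->refl->F->L'->H->R'->D->plug->G
Char 6 ('C'): step: R->6, L=6; C->plug->A->R->F->L->D->refl->B->L'->A->R'->H->plug->H
Char 7 ('B'): step: R->7, L=6; B->plug->B->R->F->L->D->refl->B->L'->A->R'->F->plug->F

F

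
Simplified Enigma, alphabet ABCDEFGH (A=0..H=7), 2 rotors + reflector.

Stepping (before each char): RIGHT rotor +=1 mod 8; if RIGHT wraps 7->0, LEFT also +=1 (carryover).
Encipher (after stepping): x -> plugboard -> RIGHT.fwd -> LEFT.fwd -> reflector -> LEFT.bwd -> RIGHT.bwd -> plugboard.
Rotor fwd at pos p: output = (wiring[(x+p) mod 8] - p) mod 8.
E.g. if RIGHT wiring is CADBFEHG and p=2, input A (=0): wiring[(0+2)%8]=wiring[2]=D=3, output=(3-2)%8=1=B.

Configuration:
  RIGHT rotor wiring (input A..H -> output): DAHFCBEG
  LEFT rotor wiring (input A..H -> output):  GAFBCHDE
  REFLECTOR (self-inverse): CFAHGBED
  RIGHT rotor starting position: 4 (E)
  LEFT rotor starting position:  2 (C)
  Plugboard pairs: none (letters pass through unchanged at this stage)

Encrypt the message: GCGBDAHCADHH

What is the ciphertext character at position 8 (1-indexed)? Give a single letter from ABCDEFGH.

Char 1 ('G'): step: R->5, L=2; G->plug->G->R->A->L->D->refl->H->L'->B->R'->C->plug->C
Char 2 ('C'): step: R->6, L=2; C->plug->C->R->F->L->C->refl->A->L'->C->R'->D->plug->D
Char 3 ('G'): step: R->7, L=2; G->plug->G->R->C->L->A->refl->C->L'->F->R'->H->plug->H
Char 4 ('B'): step: R->0, L->3 (L advanced); B->plug->B->R->A->L->G->refl->E->L'->C->R'->E->plug->E
Char 5 ('D'): step: R->1, L=3; D->plug->D->R->B->L->H->refl->D->L'->F->R'->G->plug->G
Char 6 ('A'): step: R->2, L=3; A->plug->A->R->F->L->D->refl->H->L'->B->R'->G->plug->G
Char 7 ('H'): step: R->3, L=3; H->plug->H->R->E->L->B->refl->F->L'->G->R'->C->plug->C
Char 8 ('C'): step: R->4, L=3; C->plug->C->R->A->L->G->refl->E->L'->C->R'->D->plug->D

D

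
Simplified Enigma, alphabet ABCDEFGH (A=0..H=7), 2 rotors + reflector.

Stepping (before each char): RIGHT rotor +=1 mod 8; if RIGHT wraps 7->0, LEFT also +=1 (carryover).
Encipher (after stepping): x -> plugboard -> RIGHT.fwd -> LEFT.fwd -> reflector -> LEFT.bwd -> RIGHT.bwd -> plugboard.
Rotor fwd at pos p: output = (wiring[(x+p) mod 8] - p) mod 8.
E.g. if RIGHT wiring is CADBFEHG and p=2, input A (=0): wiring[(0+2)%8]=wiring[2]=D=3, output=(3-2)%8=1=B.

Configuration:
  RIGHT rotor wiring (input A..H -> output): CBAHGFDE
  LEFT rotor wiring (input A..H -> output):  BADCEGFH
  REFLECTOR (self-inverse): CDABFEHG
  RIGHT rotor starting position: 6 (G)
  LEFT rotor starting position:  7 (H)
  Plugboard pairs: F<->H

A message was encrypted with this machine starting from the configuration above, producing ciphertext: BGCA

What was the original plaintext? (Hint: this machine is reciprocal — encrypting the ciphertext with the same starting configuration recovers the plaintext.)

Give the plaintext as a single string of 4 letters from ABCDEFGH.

Char 1 ('B'): step: R->7, L=7; B->plug->B->R->D->L->E->refl->F->L'->F->R'->A->plug->A
Char 2 ('G'): step: R->0, L->0 (L advanced); G->plug->G->R->D->L->C->refl->A->L'->B->R'->B->plug->B
Char 3 ('C'): step: R->1, L=0; C->plug->C->R->G->L->F->refl->E->L'->E->R'->E->plug->E
Char 4 ('A'): step: R->2, L=0; A->plug->A->R->G->L->F->refl->E->L'->E->R'->C->plug->C

Answer: ABEC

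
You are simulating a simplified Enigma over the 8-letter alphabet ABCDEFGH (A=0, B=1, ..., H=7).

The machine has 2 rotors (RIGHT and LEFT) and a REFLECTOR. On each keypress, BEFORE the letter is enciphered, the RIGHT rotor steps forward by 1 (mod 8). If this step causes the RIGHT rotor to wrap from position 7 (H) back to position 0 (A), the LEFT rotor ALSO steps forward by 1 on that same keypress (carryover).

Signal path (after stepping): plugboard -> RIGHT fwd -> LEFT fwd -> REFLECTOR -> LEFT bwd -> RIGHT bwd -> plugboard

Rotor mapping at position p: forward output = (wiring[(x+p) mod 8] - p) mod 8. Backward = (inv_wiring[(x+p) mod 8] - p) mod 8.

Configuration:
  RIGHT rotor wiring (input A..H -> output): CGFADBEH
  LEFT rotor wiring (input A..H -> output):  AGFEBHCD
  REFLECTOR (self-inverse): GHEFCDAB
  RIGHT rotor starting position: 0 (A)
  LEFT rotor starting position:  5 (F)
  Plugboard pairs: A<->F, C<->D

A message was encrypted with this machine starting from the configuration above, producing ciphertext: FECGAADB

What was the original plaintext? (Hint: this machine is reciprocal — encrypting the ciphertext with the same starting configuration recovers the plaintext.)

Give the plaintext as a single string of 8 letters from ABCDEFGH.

Answer: CAGCBGFA

Derivation:
Char 1 ('F'): step: R->1, L=5; F->plug->A->R->F->L->A->refl->G->L'->C->R'->D->plug->C
Char 2 ('E'): step: R->2, L=5; E->plug->E->R->C->L->G->refl->A->L'->F->R'->F->plug->A
Char 3 ('C'): step: R->3, L=5; C->plug->D->R->B->L->F->refl->D->L'->D->R'->G->plug->G
Char 4 ('G'): step: R->4, L=5; G->plug->G->R->B->L->F->refl->D->L'->D->R'->D->plug->C
Char 5 ('A'): step: R->5, L=5; A->plug->F->R->A->L->C->refl->E->L'->H->R'->B->plug->B
Char 6 ('A'): step: R->6, L=5; A->plug->F->R->C->L->G->refl->A->L'->F->R'->G->plug->G
Char 7 ('D'): step: R->7, L=5; D->plug->C->R->H->L->E->refl->C->L'->A->R'->A->plug->F
Char 8 ('B'): step: R->0, L->6 (L advanced); B->plug->B->R->G->L->D->refl->F->L'->B->R'->F->plug->A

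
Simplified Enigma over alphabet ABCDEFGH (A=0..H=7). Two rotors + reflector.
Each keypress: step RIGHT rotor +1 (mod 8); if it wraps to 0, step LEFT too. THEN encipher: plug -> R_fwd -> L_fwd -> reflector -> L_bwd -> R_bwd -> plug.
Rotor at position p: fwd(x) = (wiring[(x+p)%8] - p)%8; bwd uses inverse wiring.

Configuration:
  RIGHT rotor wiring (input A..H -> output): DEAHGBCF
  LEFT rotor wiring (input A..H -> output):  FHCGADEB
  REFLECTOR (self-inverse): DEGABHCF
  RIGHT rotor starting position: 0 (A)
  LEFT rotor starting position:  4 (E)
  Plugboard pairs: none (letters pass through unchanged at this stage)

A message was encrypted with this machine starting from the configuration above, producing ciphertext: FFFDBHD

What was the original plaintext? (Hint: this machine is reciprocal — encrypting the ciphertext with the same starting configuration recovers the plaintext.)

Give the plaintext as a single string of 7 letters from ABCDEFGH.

Answer: AGAHGFH

Derivation:
Char 1 ('F'): step: R->1, L=4; F->plug->F->R->B->L->H->refl->F->L'->D->R'->A->plug->A
Char 2 ('F'): step: R->2, L=4; F->plug->F->R->D->L->F->refl->H->L'->B->R'->G->plug->G
Char 3 ('F'): step: R->3, L=4; F->plug->F->R->A->L->E->refl->B->L'->E->R'->A->plug->A
Char 4 ('D'): step: R->4, L=4; D->plug->D->R->B->L->H->refl->F->L'->D->R'->H->plug->H
Char 5 ('B'): step: R->5, L=4; B->plug->B->R->F->L->D->refl->A->L'->C->R'->G->plug->G
Char 6 ('H'): step: R->6, L=4; H->plug->H->R->D->L->F->refl->H->L'->B->R'->F->plug->F
Char 7 ('D'): step: R->7, L=4; D->plug->D->R->B->L->H->refl->F->L'->D->R'->H->plug->H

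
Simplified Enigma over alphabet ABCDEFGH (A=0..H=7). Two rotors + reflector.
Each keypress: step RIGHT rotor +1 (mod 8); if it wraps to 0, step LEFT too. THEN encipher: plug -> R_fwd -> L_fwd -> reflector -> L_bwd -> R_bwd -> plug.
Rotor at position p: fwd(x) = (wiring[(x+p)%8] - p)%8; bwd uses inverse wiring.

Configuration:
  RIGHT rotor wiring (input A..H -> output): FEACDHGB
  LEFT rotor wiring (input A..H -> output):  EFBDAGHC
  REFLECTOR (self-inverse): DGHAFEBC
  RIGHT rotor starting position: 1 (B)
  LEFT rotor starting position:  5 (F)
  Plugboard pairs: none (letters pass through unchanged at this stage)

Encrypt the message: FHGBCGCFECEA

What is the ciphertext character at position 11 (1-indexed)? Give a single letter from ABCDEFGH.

Char 1 ('F'): step: R->2, L=5; F->plug->F->R->H->L->D->refl->A->L'->E->R'->E->plug->E
Char 2 ('H'): step: R->3, L=5; H->plug->H->R->F->L->E->refl->F->L'->C->R'->F->plug->F
Char 3 ('G'): step: R->4, L=5; G->plug->G->R->E->L->A->refl->D->L'->H->R'->A->plug->A
Char 4 ('B'): step: R->5, L=5; B->plug->B->R->B->L->C->refl->H->L'->D->R'->F->plug->F
Char 5 ('C'): step: R->6, L=5; C->plug->C->R->H->L->D->refl->A->L'->E->R'->F->plug->F
Char 6 ('G'): step: R->7, L=5; G->plug->G->R->A->L->B->refl->G->L'->G->R'->B->plug->B
Char 7 ('C'): step: R->0, L->6 (L advanced); C->plug->C->R->A->L->B->refl->G->L'->C->R'->D->plug->D
Char 8 ('F'): step: R->1, L=6; F->plug->F->R->F->L->F->refl->E->L'->B->R'->C->plug->C
Char 9 ('E'): step: R->2, L=6; E->plug->E->R->E->L->D->refl->A->L'->H->R'->F->plug->F
Char 10 ('C'): step: R->3, L=6; C->plug->C->R->E->L->D->refl->A->L'->H->R'->A->plug->A
Char 11 ('E'): step: R->4, L=6; E->plug->E->R->B->L->E->refl->F->L'->F->R'->D->plug->D

D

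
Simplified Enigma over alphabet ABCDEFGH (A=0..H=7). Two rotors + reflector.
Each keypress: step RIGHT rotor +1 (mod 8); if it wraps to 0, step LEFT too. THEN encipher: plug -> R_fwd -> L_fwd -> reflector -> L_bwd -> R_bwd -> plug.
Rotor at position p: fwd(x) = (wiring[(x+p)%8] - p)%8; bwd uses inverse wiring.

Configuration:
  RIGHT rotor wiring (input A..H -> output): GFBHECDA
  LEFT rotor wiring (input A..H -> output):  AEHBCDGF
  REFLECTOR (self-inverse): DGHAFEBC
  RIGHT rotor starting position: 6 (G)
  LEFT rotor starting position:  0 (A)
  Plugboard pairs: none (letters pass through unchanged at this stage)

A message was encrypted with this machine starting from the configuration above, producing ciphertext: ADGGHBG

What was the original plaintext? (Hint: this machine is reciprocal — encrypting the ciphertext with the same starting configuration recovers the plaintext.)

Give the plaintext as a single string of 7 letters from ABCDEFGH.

Char 1 ('A'): step: R->7, L=0; A->plug->A->R->B->L->E->refl->F->L'->H->R'->B->plug->B
Char 2 ('D'): step: R->0, L->1 (L advanced); D->plug->D->R->H->L->H->refl->C->L'->E->R'->E->plug->E
Char 3 ('G'): step: R->1, L=1; G->plug->G->R->H->L->H->refl->C->L'->E->R'->A->plug->A
Char 4 ('G'): step: R->2, L=1; G->plug->G->R->E->L->C->refl->H->L'->H->R'->A->plug->A
Char 5 ('H'): step: R->3, L=1; H->plug->H->R->G->L->E->refl->F->L'->F->R'->E->plug->E
Char 6 ('B'): step: R->4, L=1; B->plug->B->R->G->L->E->refl->F->L'->F->R'->G->plug->G
Char 7 ('G'): step: R->5, L=1; G->plug->G->R->C->L->A->refl->D->L'->A->R'->E->plug->E

Answer: BEAAEGE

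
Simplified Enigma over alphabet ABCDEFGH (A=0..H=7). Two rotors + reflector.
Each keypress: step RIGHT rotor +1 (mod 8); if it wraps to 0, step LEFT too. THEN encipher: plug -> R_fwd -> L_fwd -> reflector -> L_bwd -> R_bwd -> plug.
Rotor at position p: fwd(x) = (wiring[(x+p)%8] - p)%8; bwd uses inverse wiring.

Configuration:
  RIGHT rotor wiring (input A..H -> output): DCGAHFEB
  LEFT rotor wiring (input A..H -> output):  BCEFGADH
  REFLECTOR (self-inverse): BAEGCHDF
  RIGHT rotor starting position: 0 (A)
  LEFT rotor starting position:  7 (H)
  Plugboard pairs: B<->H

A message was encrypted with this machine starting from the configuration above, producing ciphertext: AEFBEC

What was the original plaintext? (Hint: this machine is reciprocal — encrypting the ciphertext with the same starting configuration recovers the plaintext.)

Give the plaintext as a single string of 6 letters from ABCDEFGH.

Answer: CAEGGH

Derivation:
Char 1 ('A'): step: R->1, L=7; A->plug->A->R->B->L->C->refl->E->L'->H->R'->C->plug->C
Char 2 ('E'): step: R->2, L=7; E->plug->E->R->C->L->D->refl->G->L'->E->R'->A->plug->A
Char 3 ('F'): step: R->3, L=7; F->plug->F->R->A->L->A->refl->B->L'->G->R'->E->plug->E
Char 4 ('B'): step: R->4, L=7; B->plug->H->R->E->L->G->refl->D->L'->C->R'->G->plug->G
Char 5 ('E'): step: R->5, L=7; E->plug->E->R->F->L->H->refl->F->L'->D->R'->G->plug->G
Char 6 ('C'): step: R->6, L=7; C->plug->C->R->F->L->H->refl->F->L'->D->R'->B->plug->H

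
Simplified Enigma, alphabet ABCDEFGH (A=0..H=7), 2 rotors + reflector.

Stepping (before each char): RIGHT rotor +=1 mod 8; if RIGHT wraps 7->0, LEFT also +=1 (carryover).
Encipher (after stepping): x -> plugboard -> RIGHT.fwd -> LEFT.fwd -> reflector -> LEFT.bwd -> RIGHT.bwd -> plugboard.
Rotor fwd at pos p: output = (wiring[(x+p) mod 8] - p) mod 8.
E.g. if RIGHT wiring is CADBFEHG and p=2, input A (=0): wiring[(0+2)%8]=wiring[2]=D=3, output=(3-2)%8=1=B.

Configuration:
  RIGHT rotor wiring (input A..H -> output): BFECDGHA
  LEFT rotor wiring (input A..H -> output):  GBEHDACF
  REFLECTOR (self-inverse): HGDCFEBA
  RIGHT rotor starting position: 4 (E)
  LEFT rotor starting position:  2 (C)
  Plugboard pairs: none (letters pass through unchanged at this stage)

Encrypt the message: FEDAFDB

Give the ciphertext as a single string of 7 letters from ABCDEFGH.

Char 1 ('F'): step: R->5, L=2; F->plug->F->R->H->L->H->refl->A->L'->E->R'->D->plug->D
Char 2 ('E'): step: R->6, L=2; E->plug->E->R->G->L->E->refl->F->L'->B->R'->A->plug->A
Char 3 ('D'): step: R->7, L=2; D->plug->D->R->F->L->D->refl->C->L'->A->R'->H->plug->H
Char 4 ('A'): step: R->0, L->3 (L advanced); A->plug->A->R->B->L->A->refl->H->L'->D->R'->E->plug->E
Char 5 ('F'): step: R->1, L=3; F->plug->F->R->G->L->G->refl->B->L'->H->R'->G->plug->G
Char 6 ('D'): step: R->2, L=3; D->plug->D->R->E->L->C->refl->D->L'->F->R'->E->plug->E
Char 7 ('B'): step: R->3, L=3; B->plug->B->R->A->L->E->refl->F->L'->C->R'->G->plug->G

Answer: DAHEGEG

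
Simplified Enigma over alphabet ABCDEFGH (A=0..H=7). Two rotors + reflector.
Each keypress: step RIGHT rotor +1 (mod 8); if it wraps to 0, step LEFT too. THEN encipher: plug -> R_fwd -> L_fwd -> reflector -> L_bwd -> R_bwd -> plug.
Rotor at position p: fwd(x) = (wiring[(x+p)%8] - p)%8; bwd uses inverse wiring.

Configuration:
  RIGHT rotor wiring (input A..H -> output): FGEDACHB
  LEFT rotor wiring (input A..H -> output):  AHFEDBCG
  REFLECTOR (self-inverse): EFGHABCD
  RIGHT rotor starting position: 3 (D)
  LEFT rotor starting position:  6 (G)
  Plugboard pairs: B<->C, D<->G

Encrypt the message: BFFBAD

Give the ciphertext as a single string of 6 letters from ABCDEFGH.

Char 1 ('B'): step: R->4, L=6; B->plug->C->R->D->L->B->refl->F->L'->G->R'->B->plug->C
Char 2 ('F'): step: R->5, L=6; F->plug->F->R->H->L->D->refl->H->L'->E->R'->C->plug->B
Char 3 ('F'): step: R->6, L=6; F->plug->F->R->F->L->G->refl->C->L'->C->R'->G->plug->D
Char 4 ('B'): step: R->7, L=6; B->plug->C->R->H->L->D->refl->H->L'->E->R'->E->plug->E
Char 5 ('A'): step: R->0, L->7 (L advanced); A->plug->A->R->F->L->E->refl->A->L'->C->R'->F->plug->F
Char 6 ('D'): step: R->1, L=7; D->plug->G->R->A->L->H->refl->D->L'->H->R'->D->plug->G

Answer: CBDEFG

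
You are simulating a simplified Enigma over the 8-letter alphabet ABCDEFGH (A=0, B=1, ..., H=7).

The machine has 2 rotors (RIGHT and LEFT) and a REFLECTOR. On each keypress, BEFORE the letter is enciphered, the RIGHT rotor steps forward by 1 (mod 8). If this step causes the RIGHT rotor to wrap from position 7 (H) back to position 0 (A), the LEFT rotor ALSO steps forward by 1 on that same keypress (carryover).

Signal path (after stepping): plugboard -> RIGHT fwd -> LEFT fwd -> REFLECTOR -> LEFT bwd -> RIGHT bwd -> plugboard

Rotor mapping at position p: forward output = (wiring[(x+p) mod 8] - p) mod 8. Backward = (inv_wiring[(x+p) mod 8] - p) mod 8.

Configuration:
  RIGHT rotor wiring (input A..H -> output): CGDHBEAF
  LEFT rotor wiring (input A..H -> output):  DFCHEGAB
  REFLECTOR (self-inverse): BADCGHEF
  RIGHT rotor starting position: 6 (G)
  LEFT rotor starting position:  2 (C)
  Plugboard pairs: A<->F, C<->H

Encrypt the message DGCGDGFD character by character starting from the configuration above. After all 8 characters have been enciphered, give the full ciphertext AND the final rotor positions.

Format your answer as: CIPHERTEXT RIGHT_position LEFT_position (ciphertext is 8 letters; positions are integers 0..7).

Char 1 ('D'): step: R->7, L=2; D->plug->D->R->E->L->G->refl->E->L'->D->R'->B->plug->B
Char 2 ('G'): step: R->0, L->3 (L advanced); G->plug->G->R->A->L->E->refl->G->L'->E->R'->F->plug->A
Char 3 ('C'): step: R->1, L=3; C->plug->H->R->B->L->B->refl->A->L'->F->R'->A->plug->F
Char 4 ('G'): step: R->2, L=3; G->plug->G->R->A->L->E->refl->G->L'->E->R'->H->plug->C
Char 5 ('D'): step: R->3, L=3; D->plug->D->R->F->L->A->refl->B->L'->B->R'->C->plug->H
Char 6 ('G'): step: R->4, L=3; G->plug->G->R->H->L->H->refl->F->L'->D->R'->H->plug->C
Char 7 ('F'): step: R->5, L=3; F->plug->A->R->H->L->H->refl->F->L'->D->R'->B->plug->B
Char 8 ('D'): step: R->6, L=3; D->plug->D->R->A->L->E->refl->G->L'->E->R'->C->plug->H
Final: ciphertext=BAFCHCBH, RIGHT=6, LEFT=3

Answer: BAFCHCBH 6 3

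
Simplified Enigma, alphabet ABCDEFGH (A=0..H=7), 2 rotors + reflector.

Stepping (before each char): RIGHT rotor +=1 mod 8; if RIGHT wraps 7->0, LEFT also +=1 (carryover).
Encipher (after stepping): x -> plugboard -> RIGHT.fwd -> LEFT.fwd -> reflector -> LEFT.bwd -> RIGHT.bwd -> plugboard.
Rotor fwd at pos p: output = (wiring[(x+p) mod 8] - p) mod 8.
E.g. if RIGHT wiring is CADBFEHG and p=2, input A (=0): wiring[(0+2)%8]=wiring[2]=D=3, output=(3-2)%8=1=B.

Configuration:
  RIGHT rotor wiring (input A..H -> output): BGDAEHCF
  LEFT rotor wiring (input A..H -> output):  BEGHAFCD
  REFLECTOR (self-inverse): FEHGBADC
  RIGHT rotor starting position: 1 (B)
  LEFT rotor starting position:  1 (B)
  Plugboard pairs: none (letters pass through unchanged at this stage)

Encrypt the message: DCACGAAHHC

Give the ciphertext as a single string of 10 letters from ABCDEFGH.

Answer: HAFACHEAAB

Derivation:
Char 1 ('D'): step: R->2, L=1; D->plug->D->R->F->L->B->refl->E->L'->E->R'->H->plug->H
Char 2 ('C'): step: R->3, L=1; C->plug->C->R->E->L->E->refl->B->L'->F->R'->A->plug->A
Char 3 ('A'): step: R->4, L=1; A->plug->A->R->A->L->D->refl->G->L'->C->R'->F->plug->F
Char 4 ('C'): step: R->5, L=1; C->plug->C->R->A->L->D->refl->G->L'->C->R'->A->plug->A
Char 5 ('G'): step: R->6, L=1; G->plug->G->R->G->L->C->refl->H->L'->D->R'->C->plug->C
Char 6 ('A'): step: R->7, L=1; A->plug->A->R->G->L->C->refl->H->L'->D->R'->H->plug->H
Char 7 ('A'): step: R->0, L->2 (L advanced); A->plug->A->R->B->L->F->refl->A->L'->E->R'->E->plug->E
Char 8 ('H'): step: R->1, L=2; H->plug->H->R->A->L->E->refl->B->L'->F->R'->A->plug->A
Char 9 ('H'): step: R->2, L=2; H->plug->H->R->E->L->A->refl->F->L'->B->R'->A->plug->A
Char 10 ('C'): step: R->3, L=2; C->plug->C->R->E->L->A->refl->F->L'->B->R'->B->plug->B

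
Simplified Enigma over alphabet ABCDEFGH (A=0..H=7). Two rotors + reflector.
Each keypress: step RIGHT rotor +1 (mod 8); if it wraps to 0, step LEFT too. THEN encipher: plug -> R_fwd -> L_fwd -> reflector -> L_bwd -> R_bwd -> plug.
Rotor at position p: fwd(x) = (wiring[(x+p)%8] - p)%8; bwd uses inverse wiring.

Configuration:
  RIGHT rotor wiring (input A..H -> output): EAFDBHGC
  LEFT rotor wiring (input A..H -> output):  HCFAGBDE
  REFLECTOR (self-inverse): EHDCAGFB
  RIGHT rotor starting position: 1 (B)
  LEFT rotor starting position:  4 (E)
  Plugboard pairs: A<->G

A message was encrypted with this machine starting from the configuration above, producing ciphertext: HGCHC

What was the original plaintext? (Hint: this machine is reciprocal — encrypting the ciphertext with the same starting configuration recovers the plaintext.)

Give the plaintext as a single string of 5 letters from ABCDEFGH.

Char 1 ('H'): step: R->2, L=4; H->plug->H->R->G->L->B->refl->H->L'->C->R'->G->plug->A
Char 2 ('G'): step: R->3, L=4; G->plug->A->R->A->L->C->refl->D->L'->E->R'->C->plug->C
Char 3 ('C'): step: R->4, L=4; C->plug->C->R->C->L->H->refl->B->L'->G->R'->D->plug->D
Char 4 ('H'): step: R->5, L=4; H->plug->H->R->E->L->D->refl->C->L'->A->R'->F->plug->F
Char 5 ('C'): step: R->6, L=4; C->plug->C->R->G->L->B->refl->H->L'->C->R'->D->plug->D

Answer: ACDFD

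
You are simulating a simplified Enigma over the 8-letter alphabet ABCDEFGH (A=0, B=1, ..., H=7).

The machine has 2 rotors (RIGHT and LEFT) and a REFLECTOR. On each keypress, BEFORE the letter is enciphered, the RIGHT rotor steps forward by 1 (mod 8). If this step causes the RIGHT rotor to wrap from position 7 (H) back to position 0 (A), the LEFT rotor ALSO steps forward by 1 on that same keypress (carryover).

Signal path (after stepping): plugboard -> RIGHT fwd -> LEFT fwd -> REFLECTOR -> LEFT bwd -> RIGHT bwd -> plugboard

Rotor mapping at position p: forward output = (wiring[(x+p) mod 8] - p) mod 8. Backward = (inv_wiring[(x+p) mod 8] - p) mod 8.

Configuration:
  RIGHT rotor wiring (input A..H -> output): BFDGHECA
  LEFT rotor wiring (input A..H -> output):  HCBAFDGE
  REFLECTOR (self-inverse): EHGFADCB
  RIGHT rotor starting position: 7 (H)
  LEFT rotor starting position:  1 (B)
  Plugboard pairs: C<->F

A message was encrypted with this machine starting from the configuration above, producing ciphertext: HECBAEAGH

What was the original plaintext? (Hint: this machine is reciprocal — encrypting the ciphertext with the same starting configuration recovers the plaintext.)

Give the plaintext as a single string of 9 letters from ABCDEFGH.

Char 1 ('H'): step: R->0, L->2 (L advanced); H->plug->H->R->A->L->H->refl->B->L'->D->R'->C->plug->F
Char 2 ('E'): step: R->1, L=2; E->plug->E->R->D->L->B->refl->H->L'->A->R'->H->plug->H
Char 3 ('C'): step: R->2, L=2; C->plug->F->R->G->L->F->refl->D->L'->C->R'->D->plug->D
Char 4 ('B'): step: R->3, L=2; B->plug->B->R->E->L->E->refl->A->L'->H->R'->D->plug->D
Char 5 ('A'): step: R->4, L=2; A->plug->A->R->D->L->B->refl->H->L'->A->R'->B->plug->B
Char 6 ('E'): step: R->5, L=2; E->plug->E->R->A->L->H->refl->B->L'->D->R'->C->plug->F
Char 7 ('A'): step: R->6, L=2; A->plug->A->R->E->L->E->refl->A->L'->H->R'->D->plug->D
Char 8 ('G'): step: R->7, L=2; G->plug->G->R->F->L->C->refl->G->L'->B->R'->A->plug->A
Char 9 ('H'): step: R->0, L->3 (L advanced); H->plug->H->R->A->L->F->refl->D->L'->D->R'->C->plug->F

Answer: FHDDBFDAF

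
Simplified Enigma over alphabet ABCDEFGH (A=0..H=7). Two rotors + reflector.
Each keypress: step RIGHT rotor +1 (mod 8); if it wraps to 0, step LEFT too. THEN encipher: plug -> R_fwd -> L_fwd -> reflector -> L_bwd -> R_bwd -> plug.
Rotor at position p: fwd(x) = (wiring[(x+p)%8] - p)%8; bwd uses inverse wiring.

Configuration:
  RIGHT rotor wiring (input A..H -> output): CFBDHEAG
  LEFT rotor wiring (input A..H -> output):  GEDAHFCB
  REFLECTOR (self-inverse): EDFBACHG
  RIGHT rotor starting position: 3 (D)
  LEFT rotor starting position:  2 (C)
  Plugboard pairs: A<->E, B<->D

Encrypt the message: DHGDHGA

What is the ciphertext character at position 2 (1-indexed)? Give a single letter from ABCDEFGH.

Char 1 ('D'): step: R->4, L=2; D->plug->B->R->A->L->B->refl->D->L'->D->R'->A->plug->E
Char 2 ('H'): step: R->5, L=2; H->plug->H->R->C->L->F->refl->C->L'->H->R'->A->plug->E

E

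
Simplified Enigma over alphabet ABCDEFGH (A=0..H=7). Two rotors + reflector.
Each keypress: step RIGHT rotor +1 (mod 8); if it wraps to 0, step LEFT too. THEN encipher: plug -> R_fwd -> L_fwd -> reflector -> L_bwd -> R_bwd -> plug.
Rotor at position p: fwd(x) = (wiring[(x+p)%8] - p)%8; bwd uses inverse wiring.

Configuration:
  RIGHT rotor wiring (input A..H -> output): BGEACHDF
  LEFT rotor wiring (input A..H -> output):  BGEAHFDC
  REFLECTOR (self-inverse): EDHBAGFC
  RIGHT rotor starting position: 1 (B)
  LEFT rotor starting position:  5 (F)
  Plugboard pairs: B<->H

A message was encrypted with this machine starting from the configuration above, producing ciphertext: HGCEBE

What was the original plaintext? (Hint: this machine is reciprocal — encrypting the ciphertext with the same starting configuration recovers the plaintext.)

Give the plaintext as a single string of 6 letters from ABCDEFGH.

Char 1 ('H'): step: R->2, L=5; H->plug->B->R->G->L->D->refl->B->L'->E->R'->H->plug->B
Char 2 ('G'): step: R->3, L=5; G->plug->G->R->D->L->E->refl->A->L'->A->R'->D->plug->D
Char 3 ('C'): step: R->4, L=5; C->plug->C->R->H->L->C->refl->H->L'->F->R'->E->plug->E
Char 4 ('E'): step: R->5, L=5; E->plug->E->R->B->L->G->refl->F->L'->C->R'->A->plug->A
Char 5 ('B'): step: R->6, L=5; B->plug->H->R->B->L->G->refl->F->L'->C->R'->F->plug->F
Char 6 ('E'): step: R->7, L=5; E->plug->E->R->B->L->G->refl->F->L'->C->R'->B->plug->H

Answer: BDEAFH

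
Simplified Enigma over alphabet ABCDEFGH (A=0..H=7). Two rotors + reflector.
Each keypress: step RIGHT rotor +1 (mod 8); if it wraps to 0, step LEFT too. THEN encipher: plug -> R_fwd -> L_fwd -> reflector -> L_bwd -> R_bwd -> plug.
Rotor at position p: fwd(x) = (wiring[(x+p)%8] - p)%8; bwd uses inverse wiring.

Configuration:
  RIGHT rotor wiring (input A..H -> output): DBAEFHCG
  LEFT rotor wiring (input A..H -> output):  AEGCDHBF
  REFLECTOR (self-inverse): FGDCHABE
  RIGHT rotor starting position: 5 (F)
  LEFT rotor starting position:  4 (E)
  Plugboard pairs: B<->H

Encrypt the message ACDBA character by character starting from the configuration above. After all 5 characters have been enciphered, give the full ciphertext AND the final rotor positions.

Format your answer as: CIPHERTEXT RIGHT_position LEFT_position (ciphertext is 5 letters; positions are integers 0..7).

Char 1 ('A'): step: R->6, L=4; A->plug->A->R->E->L->E->refl->H->L'->A->R'->B->plug->H
Char 2 ('C'): step: R->7, L=4; C->plug->C->R->C->L->F->refl->A->L'->F->R'->E->plug->E
Char 3 ('D'): step: R->0, L->5 (L advanced); D->plug->D->R->E->L->H->refl->E->L'->B->R'->B->plug->H
Char 4 ('B'): step: R->1, L=5; B->plug->H->R->C->L->A->refl->F->L'->G->R'->E->plug->E
Char 5 ('A'): step: R->2, L=5; A->plug->A->R->G->L->F->refl->A->L'->C->R'->B->plug->H
Final: ciphertext=HEHEH, RIGHT=2, LEFT=5

Answer: HEHEH 2 5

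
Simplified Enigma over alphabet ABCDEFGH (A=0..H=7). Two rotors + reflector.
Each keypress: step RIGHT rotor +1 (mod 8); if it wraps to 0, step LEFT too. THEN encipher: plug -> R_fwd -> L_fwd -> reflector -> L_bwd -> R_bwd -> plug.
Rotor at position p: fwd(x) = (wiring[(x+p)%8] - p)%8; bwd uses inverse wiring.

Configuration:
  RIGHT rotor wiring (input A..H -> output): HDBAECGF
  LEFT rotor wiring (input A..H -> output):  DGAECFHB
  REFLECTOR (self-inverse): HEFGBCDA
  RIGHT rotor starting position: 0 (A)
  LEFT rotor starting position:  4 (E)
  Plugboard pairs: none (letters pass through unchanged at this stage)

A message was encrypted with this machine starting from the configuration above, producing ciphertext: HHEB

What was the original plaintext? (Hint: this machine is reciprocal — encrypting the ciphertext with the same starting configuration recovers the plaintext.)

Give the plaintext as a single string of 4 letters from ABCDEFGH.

Char 1 ('H'): step: R->1, L=4; H->plug->H->R->G->L->E->refl->B->L'->B->R'->E->plug->E
Char 2 ('H'): step: R->2, L=4; H->plug->H->R->B->L->B->refl->E->L'->G->R'->B->plug->B
Char 3 ('E'): step: R->3, L=4; E->plug->E->R->C->L->D->refl->G->L'->A->R'->G->plug->G
Char 4 ('B'): step: R->4, L=4; B->plug->B->R->G->L->E->refl->B->L'->B->R'->D->plug->D

Answer: EBGD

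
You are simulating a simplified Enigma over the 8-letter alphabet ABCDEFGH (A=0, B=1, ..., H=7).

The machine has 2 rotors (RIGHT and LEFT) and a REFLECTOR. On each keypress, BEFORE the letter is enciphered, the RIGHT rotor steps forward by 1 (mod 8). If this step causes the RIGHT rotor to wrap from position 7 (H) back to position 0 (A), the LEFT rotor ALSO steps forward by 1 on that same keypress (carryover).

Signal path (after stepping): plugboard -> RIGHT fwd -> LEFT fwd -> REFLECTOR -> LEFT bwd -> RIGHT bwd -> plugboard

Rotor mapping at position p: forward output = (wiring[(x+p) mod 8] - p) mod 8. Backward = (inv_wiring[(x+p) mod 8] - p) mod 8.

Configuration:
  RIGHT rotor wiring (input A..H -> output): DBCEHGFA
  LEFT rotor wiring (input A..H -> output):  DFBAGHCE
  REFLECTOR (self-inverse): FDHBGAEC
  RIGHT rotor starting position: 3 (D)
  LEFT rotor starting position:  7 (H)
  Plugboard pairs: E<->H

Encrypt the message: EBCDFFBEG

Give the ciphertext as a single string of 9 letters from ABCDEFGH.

Answer: GDDHGGABF

Derivation:
Char 1 ('E'): step: R->4, L=7; E->plug->H->R->A->L->F->refl->A->L'->G->R'->G->plug->G
Char 2 ('B'): step: R->5, L=7; B->plug->B->R->A->L->F->refl->A->L'->G->R'->D->plug->D
Char 3 ('C'): step: R->6, L=7; C->plug->C->R->F->L->H->refl->C->L'->D->R'->D->plug->D
Char 4 ('D'): step: R->7, L=7; D->plug->D->R->D->L->C->refl->H->L'->F->R'->E->plug->H
Char 5 ('F'): step: R->0, L->0 (L advanced); F->plug->F->R->G->L->C->refl->H->L'->F->R'->G->plug->G
Char 6 ('F'): step: R->1, L=0; F->plug->F->R->E->L->G->refl->E->L'->H->R'->G->plug->G
Char 7 ('B'): step: R->2, L=0; B->plug->B->R->C->L->B->refl->D->L'->A->R'->A->plug->A
Char 8 ('E'): step: R->3, L=0; E->plug->H->R->H->L->E->refl->G->L'->E->R'->B->plug->B
Char 9 ('G'): step: R->4, L=0; G->plug->G->R->G->L->C->refl->H->L'->F->R'->F->plug->F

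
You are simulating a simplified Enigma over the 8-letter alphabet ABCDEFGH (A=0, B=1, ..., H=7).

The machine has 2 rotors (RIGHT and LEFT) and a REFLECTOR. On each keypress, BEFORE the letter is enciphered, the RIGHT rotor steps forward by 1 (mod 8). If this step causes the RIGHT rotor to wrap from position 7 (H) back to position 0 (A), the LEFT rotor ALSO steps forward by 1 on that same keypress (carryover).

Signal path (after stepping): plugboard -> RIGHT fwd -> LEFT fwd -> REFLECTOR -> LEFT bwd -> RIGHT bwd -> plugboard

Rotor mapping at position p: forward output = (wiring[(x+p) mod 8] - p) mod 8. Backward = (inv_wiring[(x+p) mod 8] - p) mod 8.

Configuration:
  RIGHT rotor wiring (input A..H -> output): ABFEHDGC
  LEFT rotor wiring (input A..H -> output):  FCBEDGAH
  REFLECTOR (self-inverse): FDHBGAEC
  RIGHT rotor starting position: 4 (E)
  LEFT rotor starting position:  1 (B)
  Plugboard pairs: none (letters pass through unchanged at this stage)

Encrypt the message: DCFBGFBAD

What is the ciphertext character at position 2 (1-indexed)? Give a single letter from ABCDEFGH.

Char 1 ('D'): step: R->5, L=1; D->plug->D->R->D->L->C->refl->H->L'->F->R'->C->plug->C
Char 2 ('C'): step: R->6, L=1; C->plug->C->R->C->L->D->refl->B->L'->A->R'->A->plug->A

A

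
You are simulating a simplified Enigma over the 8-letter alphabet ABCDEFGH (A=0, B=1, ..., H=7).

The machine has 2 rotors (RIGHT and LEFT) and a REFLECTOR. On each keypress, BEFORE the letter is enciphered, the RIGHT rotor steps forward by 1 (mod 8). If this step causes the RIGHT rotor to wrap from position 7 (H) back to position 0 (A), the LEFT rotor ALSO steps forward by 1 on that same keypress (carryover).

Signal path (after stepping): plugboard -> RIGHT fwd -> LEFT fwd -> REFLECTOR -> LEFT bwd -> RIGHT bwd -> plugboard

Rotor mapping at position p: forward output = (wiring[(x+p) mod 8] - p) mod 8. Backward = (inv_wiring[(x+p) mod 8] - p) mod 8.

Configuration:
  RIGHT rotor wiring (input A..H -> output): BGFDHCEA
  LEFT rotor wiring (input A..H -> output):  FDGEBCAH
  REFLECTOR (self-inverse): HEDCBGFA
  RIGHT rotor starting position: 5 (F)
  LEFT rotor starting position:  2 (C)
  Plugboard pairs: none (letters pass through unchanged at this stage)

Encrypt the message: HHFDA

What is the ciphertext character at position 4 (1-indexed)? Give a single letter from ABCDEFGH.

Char 1 ('H'): step: R->6, L=2; H->plug->H->R->E->L->G->refl->F->L'->F->R'->F->plug->F
Char 2 ('H'): step: R->7, L=2; H->plug->H->R->F->L->F->refl->G->L'->E->R'->E->plug->E
Char 3 ('F'): step: R->0, L->3 (L advanced); F->plug->F->R->C->L->H->refl->A->L'->G->R'->B->plug->B
Char 4 ('D'): step: R->1, L=3; D->plug->D->R->G->L->A->refl->H->L'->C->R'->C->plug->C

C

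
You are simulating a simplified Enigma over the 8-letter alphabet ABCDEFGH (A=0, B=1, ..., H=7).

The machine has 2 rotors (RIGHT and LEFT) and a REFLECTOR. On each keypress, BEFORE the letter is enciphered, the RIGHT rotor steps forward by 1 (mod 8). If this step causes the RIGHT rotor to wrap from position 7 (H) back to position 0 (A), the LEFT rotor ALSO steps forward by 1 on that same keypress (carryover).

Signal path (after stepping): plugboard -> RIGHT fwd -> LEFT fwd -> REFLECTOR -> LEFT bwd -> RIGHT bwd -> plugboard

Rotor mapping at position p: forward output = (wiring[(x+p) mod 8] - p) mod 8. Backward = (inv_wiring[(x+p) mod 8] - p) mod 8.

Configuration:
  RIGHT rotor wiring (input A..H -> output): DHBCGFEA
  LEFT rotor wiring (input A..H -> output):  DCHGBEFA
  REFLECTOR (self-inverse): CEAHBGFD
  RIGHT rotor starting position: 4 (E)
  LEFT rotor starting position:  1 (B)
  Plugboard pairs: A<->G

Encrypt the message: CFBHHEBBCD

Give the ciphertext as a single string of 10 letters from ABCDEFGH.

Answer: BGAFECGHBG

Derivation:
Char 1 ('C'): step: R->5, L=1; C->plug->C->R->D->L->A->refl->C->L'->H->R'->B->plug->B
Char 2 ('F'): step: R->6, L=1; F->plug->F->R->E->L->D->refl->H->L'->G->R'->A->plug->G
Char 3 ('B'): step: R->7, L=1; B->plug->B->R->E->L->D->refl->H->L'->G->R'->G->plug->A
Char 4 ('H'): step: R->0, L->2 (L advanced); H->plug->H->R->A->L->F->refl->G->L'->F->R'->F->plug->F
Char 5 ('H'): step: R->1, L=2; H->plug->H->R->C->L->H->refl->D->L'->E->R'->E->plug->E
Char 6 ('E'): step: R->2, L=2; E->plug->E->R->C->L->H->refl->D->L'->E->R'->C->plug->C
Char 7 ('B'): step: R->3, L=2; B->plug->B->R->D->L->C->refl->A->L'->H->R'->A->plug->G
Char 8 ('B'): step: R->4, L=2; B->plug->B->R->B->L->E->refl->B->L'->G->R'->H->plug->H
Char 9 ('C'): step: R->5, L=2; C->plug->C->R->D->L->C->refl->A->L'->H->R'->B->plug->B
Char 10 ('D'): step: R->6, L=2; D->plug->D->R->B->L->E->refl->B->L'->G->R'->A->plug->G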